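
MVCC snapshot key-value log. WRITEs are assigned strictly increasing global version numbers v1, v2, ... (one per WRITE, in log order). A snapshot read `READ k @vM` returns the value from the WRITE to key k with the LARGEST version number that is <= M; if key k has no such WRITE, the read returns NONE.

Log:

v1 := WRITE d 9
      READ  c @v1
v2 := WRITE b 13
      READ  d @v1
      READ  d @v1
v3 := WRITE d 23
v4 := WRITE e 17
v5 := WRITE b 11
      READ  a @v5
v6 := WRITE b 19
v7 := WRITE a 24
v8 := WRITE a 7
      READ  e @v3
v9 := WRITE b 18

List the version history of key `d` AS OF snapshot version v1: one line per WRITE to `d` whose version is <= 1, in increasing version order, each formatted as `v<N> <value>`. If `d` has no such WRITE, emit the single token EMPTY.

Answer: v1 9

Derivation:
Scan writes for key=d with version <= 1:
  v1 WRITE d 9 -> keep
  v2 WRITE b 13 -> skip
  v3 WRITE d 23 -> drop (> snap)
  v4 WRITE e 17 -> skip
  v5 WRITE b 11 -> skip
  v6 WRITE b 19 -> skip
  v7 WRITE a 24 -> skip
  v8 WRITE a 7 -> skip
  v9 WRITE b 18 -> skip
Collected: [(1, 9)]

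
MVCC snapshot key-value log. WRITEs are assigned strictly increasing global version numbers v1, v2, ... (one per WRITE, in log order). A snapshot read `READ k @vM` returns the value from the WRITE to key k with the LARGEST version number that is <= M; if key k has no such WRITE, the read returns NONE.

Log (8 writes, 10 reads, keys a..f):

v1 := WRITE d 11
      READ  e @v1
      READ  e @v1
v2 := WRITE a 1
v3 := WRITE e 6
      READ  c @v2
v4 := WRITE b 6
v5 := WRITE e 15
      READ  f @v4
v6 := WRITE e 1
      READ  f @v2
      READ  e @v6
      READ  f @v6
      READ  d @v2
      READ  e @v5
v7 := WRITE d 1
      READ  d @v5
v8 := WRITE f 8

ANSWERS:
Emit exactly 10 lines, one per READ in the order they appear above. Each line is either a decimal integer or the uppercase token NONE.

v1: WRITE d=11  (d history now [(1, 11)])
READ e @v1: history=[] -> no version <= 1 -> NONE
READ e @v1: history=[] -> no version <= 1 -> NONE
v2: WRITE a=1  (a history now [(2, 1)])
v3: WRITE e=6  (e history now [(3, 6)])
READ c @v2: history=[] -> no version <= 2 -> NONE
v4: WRITE b=6  (b history now [(4, 6)])
v5: WRITE e=15  (e history now [(3, 6), (5, 15)])
READ f @v4: history=[] -> no version <= 4 -> NONE
v6: WRITE e=1  (e history now [(3, 6), (5, 15), (6, 1)])
READ f @v2: history=[] -> no version <= 2 -> NONE
READ e @v6: history=[(3, 6), (5, 15), (6, 1)] -> pick v6 -> 1
READ f @v6: history=[] -> no version <= 6 -> NONE
READ d @v2: history=[(1, 11)] -> pick v1 -> 11
READ e @v5: history=[(3, 6), (5, 15), (6, 1)] -> pick v5 -> 15
v7: WRITE d=1  (d history now [(1, 11), (7, 1)])
READ d @v5: history=[(1, 11), (7, 1)] -> pick v1 -> 11
v8: WRITE f=8  (f history now [(8, 8)])

Answer: NONE
NONE
NONE
NONE
NONE
1
NONE
11
15
11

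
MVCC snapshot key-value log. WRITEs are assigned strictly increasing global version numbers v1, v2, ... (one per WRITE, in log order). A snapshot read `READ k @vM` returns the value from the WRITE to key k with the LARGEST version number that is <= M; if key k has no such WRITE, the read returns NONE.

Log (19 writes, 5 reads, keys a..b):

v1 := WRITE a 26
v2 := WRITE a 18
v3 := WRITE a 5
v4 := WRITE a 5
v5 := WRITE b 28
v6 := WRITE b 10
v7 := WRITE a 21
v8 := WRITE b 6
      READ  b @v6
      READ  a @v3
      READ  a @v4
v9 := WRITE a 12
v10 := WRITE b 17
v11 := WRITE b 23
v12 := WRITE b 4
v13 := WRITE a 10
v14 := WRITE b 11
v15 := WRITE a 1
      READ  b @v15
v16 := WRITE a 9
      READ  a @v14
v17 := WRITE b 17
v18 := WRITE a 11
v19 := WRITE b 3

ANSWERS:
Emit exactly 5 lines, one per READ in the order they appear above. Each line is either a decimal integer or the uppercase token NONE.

Answer: 10
5
5
11
10

Derivation:
v1: WRITE a=26  (a history now [(1, 26)])
v2: WRITE a=18  (a history now [(1, 26), (2, 18)])
v3: WRITE a=5  (a history now [(1, 26), (2, 18), (3, 5)])
v4: WRITE a=5  (a history now [(1, 26), (2, 18), (3, 5), (4, 5)])
v5: WRITE b=28  (b history now [(5, 28)])
v6: WRITE b=10  (b history now [(5, 28), (6, 10)])
v7: WRITE a=21  (a history now [(1, 26), (2, 18), (3, 5), (4, 5), (7, 21)])
v8: WRITE b=6  (b history now [(5, 28), (6, 10), (8, 6)])
READ b @v6: history=[(5, 28), (6, 10), (8, 6)] -> pick v6 -> 10
READ a @v3: history=[(1, 26), (2, 18), (3, 5), (4, 5), (7, 21)] -> pick v3 -> 5
READ a @v4: history=[(1, 26), (2, 18), (3, 5), (4, 5), (7, 21)] -> pick v4 -> 5
v9: WRITE a=12  (a history now [(1, 26), (2, 18), (3, 5), (4, 5), (7, 21), (9, 12)])
v10: WRITE b=17  (b history now [(5, 28), (6, 10), (8, 6), (10, 17)])
v11: WRITE b=23  (b history now [(5, 28), (6, 10), (8, 6), (10, 17), (11, 23)])
v12: WRITE b=4  (b history now [(5, 28), (6, 10), (8, 6), (10, 17), (11, 23), (12, 4)])
v13: WRITE a=10  (a history now [(1, 26), (2, 18), (3, 5), (4, 5), (7, 21), (9, 12), (13, 10)])
v14: WRITE b=11  (b history now [(5, 28), (6, 10), (8, 6), (10, 17), (11, 23), (12, 4), (14, 11)])
v15: WRITE a=1  (a history now [(1, 26), (2, 18), (3, 5), (4, 5), (7, 21), (9, 12), (13, 10), (15, 1)])
READ b @v15: history=[(5, 28), (6, 10), (8, 6), (10, 17), (11, 23), (12, 4), (14, 11)] -> pick v14 -> 11
v16: WRITE a=9  (a history now [(1, 26), (2, 18), (3, 5), (4, 5), (7, 21), (9, 12), (13, 10), (15, 1), (16, 9)])
READ a @v14: history=[(1, 26), (2, 18), (3, 5), (4, 5), (7, 21), (9, 12), (13, 10), (15, 1), (16, 9)] -> pick v13 -> 10
v17: WRITE b=17  (b history now [(5, 28), (6, 10), (8, 6), (10, 17), (11, 23), (12, 4), (14, 11), (17, 17)])
v18: WRITE a=11  (a history now [(1, 26), (2, 18), (3, 5), (4, 5), (7, 21), (9, 12), (13, 10), (15, 1), (16, 9), (18, 11)])
v19: WRITE b=3  (b history now [(5, 28), (6, 10), (8, 6), (10, 17), (11, 23), (12, 4), (14, 11), (17, 17), (19, 3)])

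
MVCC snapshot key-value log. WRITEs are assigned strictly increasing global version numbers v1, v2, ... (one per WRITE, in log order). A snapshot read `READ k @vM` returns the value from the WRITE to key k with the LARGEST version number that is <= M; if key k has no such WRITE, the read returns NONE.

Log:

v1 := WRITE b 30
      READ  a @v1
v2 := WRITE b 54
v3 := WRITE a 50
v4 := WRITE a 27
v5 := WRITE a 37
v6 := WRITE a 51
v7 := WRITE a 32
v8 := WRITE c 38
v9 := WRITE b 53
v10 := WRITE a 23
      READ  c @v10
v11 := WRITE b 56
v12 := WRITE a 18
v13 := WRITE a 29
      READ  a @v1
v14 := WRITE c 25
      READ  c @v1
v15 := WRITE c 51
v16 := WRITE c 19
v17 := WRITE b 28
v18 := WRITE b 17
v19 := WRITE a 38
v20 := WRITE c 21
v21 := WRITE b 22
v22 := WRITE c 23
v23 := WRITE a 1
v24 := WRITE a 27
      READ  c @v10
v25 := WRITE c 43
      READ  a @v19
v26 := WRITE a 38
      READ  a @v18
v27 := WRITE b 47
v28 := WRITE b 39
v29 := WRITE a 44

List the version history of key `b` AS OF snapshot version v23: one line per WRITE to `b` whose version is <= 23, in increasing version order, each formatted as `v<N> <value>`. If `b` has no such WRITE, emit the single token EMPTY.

Answer: v1 30
v2 54
v9 53
v11 56
v17 28
v18 17
v21 22

Derivation:
Scan writes for key=b with version <= 23:
  v1 WRITE b 30 -> keep
  v2 WRITE b 54 -> keep
  v3 WRITE a 50 -> skip
  v4 WRITE a 27 -> skip
  v5 WRITE a 37 -> skip
  v6 WRITE a 51 -> skip
  v7 WRITE a 32 -> skip
  v8 WRITE c 38 -> skip
  v9 WRITE b 53 -> keep
  v10 WRITE a 23 -> skip
  v11 WRITE b 56 -> keep
  v12 WRITE a 18 -> skip
  v13 WRITE a 29 -> skip
  v14 WRITE c 25 -> skip
  v15 WRITE c 51 -> skip
  v16 WRITE c 19 -> skip
  v17 WRITE b 28 -> keep
  v18 WRITE b 17 -> keep
  v19 WRITE a 38 -> skip
  v20 WRITE c 21 -> skip
  v21 WRITE b 22 -> keep
  v22 WRITE c 23 -> skip
  v23 WRITE a 1 -> skip
  v24 WRITE a 27 -> skip
  v25 WRITE c 43 -> skip
  v26 WRITE a 38 -> skip
  v27 WRITE b 47 -> drop (> snap)
  v28 WRITE b 39 -> drop (> snap)
  v29 WRITE a 44 -> skip
Collected: [(1, 30), (2, 54), (9, 53), (11, 56), (17, 28), (18, 17), (21, 22)]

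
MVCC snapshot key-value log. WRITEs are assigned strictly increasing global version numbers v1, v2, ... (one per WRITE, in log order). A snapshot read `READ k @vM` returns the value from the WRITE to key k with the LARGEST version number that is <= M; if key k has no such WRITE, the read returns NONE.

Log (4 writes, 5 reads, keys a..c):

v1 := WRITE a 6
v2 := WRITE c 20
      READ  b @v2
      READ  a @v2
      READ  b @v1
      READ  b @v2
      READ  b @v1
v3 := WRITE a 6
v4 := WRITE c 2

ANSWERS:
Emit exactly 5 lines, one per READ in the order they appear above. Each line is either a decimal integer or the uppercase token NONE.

Answer: NONE
6
NONE
NONE
NONE

Derivation:
v1: WRITE a=6  (a history now [(1, 6)])
v2: WRITE c=20  (c history now [(2, 20)])
READ b @v2: history=[] -> no version <= 2 -> NONE
READ a @v2: history=[(1, 6)] -> pick v1 -> 6
READ b @v1: history=[] -> no version <= 1 -> NONE
READ b @v2: history=[] -> no version <= 2 -> NONE
READ b @v1: history=[] -> no version <= 1 -> NONE
v3: WRITE a=6  (a history now [(1, 6), (3, 6)])
v4: WRITE c=2  (c history now [(2, 20), (4, 2)])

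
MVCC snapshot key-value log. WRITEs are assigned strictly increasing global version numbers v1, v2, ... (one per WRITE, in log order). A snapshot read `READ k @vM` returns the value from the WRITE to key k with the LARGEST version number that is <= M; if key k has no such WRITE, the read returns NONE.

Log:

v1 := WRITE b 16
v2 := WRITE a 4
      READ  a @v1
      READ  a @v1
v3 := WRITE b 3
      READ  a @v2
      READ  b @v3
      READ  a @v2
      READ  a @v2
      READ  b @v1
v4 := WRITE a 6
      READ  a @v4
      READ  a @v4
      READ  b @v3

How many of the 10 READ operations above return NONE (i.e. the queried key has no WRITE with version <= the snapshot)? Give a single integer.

v1: WRITE b=16  (b history now [(1, 16)])
v2: WRITE a=4  (a history now [(2, 4)])
READ a @v1: history=[(2, 4)] -> no version <= 1 -> NONE
READ a @v1: history=[(2, 4)] -> no version <= 1 -> NONE
v3: WRITE b=3  (b history now [(1, 16), (3, 3)])
READ a @v2: history=[(2, 4)] -> pick v2 -> 4
READ b @v3: history=[(1, 16), (3, 3)] -> pick v3 -> 3
READ a @v2: history=[(2, 4)] -> pick v2 -> 4
READ a @v2: history=[(2, 4)] -> pick v2 -> 4
READ b @v1: history=[(1, 16), (3, 3)] -> pick v1 -> 16
v4: WRITE a=6  (a history now [(2, 4), (4, 6)])
READ a @v4: history=[(2, 4), (4, 6)] -> pick v4 -> 6
READ a @v4: history=[(2, 4), (4, 6)] -> pick v4 -> 6
READ b @v3: history=[(1, 16), (3, 3)] -> pick v3 -> 3
Read results in order: ['NONE', 'NONE', '4', '3', '4', '4', '16', '6', '6', '3']
NONE count = 2

Answer: 2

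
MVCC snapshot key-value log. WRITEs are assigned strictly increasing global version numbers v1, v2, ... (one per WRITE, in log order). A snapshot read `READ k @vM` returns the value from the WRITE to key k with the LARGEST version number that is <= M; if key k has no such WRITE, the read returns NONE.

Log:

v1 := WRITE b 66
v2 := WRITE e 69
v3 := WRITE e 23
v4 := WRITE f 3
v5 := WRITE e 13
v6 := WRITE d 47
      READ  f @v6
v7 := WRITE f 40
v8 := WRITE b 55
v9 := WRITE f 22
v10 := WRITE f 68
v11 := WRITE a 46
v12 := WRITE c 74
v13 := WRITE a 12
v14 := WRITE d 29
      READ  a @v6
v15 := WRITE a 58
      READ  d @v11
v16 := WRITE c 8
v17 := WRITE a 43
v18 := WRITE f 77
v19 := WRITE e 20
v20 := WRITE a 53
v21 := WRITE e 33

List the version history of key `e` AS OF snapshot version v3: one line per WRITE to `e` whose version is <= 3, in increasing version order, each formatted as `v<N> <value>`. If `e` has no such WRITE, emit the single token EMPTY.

Scan writes for key=e with version <= 3:
  v1 WRITE b 66 -> skip
  v2 WRITE e 69 -> keep
  v3 WRITE e 23 -> keep
  v4 WRITE f 3 -> skip
  v5 WRITE e 13 -> drop (> snap)
  v6 WRITE d 47 -> skip
  v7 WRITE f 40 -> skip
  v8 WRITE b 55 -> skip
  v9 WRITE f 22 -> skip
  v10 WRITE f 68 -> skip
  v11 WRITE a 46 -> skip
  v12 WRITE c 74 -> skip
  v13 WRITE a 12 -> skip
  v14 WRITE d 29 -> skip
  v15 WRITE a 58 -> skip
  v16 WRITE c 8 -> skip
  v17 WRITE a 43 -> skip
  v18 WRITE f 77 -> skip
  v19 WRITE e 20 -> drop (> snap)
  v20 WRITE a 53 -> skip
  v21 WRITE e 33 -> drop (> snap)
Collected: [(2, 69), (3, 23)]

Answer: v2 69
v3 23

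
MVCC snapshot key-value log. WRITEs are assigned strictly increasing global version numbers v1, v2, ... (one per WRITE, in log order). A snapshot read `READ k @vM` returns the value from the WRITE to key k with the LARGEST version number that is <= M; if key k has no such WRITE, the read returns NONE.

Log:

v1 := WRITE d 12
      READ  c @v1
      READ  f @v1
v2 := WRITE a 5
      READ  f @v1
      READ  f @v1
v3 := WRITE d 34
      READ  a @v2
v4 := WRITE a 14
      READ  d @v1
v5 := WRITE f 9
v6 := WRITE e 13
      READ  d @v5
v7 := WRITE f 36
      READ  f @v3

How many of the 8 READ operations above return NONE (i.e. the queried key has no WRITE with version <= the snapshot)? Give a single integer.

Answer: 5

Derivation:
v1: WRITE d=12  (d history now [(1, 12)])
READ c @v1: history=[] -> no version <= 1 -> NONE
READ f @v1: history=[] -> no version <= 1 -> NONE
v2: WRITE a=5  (a history now [(2, 5)])
READ f @v1: history=[] -> no version <= 1 -> NONE
READ f @v1: history=[] -> no version <= 1 -> NONE
v3: WRITE d=34  (d history now [(1, 12), (3, 34)])
READ a @v2: history=[(2, 5)] -> pick v2 -> 5
v4: WRITE a=14  (a history now [(2, 5), (4, 14)])
READ d @v1: history=[(1, 12), (3, 34)] -> pick v1 -> 12
v5: WRITE f=9  (f history now [(5, 9)])
v6: WRITE e=13  (e history now [(6, 13)])
READ d @v5: history=[(1, 12), (3, 34)] -> pick v3 -> 34
v7: WRITE f=36  (f history now [(5, 9), (7, 36)])
READ f @v3: history=[(5, 9), (7, 36)] -> no version <= 3 -> NONE
Read results in order: ['NONE', 'NONE', 'NONE', 'NONE', '5', '12', '34', 'NONE']
NONE count = 5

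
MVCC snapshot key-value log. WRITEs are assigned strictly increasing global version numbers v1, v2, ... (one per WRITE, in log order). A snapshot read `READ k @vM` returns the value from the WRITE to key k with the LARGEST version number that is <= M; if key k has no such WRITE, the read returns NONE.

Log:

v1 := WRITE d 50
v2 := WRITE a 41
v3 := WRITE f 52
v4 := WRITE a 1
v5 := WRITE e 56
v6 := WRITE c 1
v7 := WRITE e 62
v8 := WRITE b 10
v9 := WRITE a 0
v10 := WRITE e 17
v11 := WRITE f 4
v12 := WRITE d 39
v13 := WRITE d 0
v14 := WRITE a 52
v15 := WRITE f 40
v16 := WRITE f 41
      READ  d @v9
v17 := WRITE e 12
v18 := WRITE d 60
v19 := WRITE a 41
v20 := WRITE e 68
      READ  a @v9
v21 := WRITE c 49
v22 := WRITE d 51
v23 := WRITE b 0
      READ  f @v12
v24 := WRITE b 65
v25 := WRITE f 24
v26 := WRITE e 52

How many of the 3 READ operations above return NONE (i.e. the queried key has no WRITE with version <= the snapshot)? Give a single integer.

v1: WRITE d=50  (d history now [(1, 50)])
v2: WRITE a=41  (a history now [(2, 41)])
v3: WRITE f=52  (f history now [(3, 52)])
v4: WRITE a=1  (a history now [(2, 41), (4, 1)])
v5: WRITE e=56  (e history now [(5, 56)])
v6: WRITE c=1  (c history now [(6, 1)])
v7: WRITE e=62  (e history now [(5, 56), (7, 62)])
v8: WRITE b=10  (b history now [(8, 10)])
v9: WRITE a=0  (a history now [(2, 41), (4, 1), (9, 0)])
v10: WRITE e=17  (e history now [(5, 56), (7, 62), (10, 17)])
v11: WRITE f=4  (f history now [(3, 52), (11, 4)])
v12: WRITE d=39  (d history now [(1, 50), (12, 39)])
v13: WRITE d=0  (d history now [(1, 50), (12, 39), (13, 0)])
v14: WRITE a=52  (a history now [(2, 41), (4, 1), (9, 0), (14, 52)])
v15: WRITE f=40  (f history now [(3, 52), (11, 4), (15, 40)])
v16: WRITE f=41  (f history now [(3, 52), (11, 4), (15, 40), (16, 41)])
READ d @v9: history=[(1, 50), (12, 39), (13, 0)] -> pick v1 -> 50
v17: WRITE e=12  (e history now [(5, 56), (7, 62), (10, 17), (17, 12)])
v18: WRITE d=60  (d history now [(1, 50), (12, 39), (13, 0), (18, 60)])
v19: WRITE a=41  (a history now [(2, 41), (4, 1), (9, 0), (14, 52), (19, 41)])
v20: WRITE e=68  (e history now [(5, 56), (7, 62), (10, 17), (17, 12), (20, 68)])
READ a @v9: history=[(2, 41), (4, 1), (9, 0), (14, 52), (19, 41)] -> pick v9 -> 0
v21: WRITE c=49  (c history now [(6, 1), (21, 49)])
v22: WRITE d=51  (d history now [(1, 50), (12, 39), (13, 0), (18, 60), (22, 51)])
v23: WRITE b=0  (b history now [(8, 10), (23, 0)])
READ f @v12: history=[(3, 52), (11, 4), (15, 40), (16, 41)] -> pick v11 -> 4
v24: WRITE b=65  (b history now [(8, 10), (23, 0), (24, 65)])
v25: WRITE f=24  (f history now [(3, 52), (11, 4), (15, 40), (16, 41), (25, 24)])
v26: WRITE e=52  (e history now [(5, 56), (7, 62), (10, 17), (17, 12), (20, 68), (26, 52)])
Read results in order: ['50', '0', '4']
NONE count = 0

Answer: 0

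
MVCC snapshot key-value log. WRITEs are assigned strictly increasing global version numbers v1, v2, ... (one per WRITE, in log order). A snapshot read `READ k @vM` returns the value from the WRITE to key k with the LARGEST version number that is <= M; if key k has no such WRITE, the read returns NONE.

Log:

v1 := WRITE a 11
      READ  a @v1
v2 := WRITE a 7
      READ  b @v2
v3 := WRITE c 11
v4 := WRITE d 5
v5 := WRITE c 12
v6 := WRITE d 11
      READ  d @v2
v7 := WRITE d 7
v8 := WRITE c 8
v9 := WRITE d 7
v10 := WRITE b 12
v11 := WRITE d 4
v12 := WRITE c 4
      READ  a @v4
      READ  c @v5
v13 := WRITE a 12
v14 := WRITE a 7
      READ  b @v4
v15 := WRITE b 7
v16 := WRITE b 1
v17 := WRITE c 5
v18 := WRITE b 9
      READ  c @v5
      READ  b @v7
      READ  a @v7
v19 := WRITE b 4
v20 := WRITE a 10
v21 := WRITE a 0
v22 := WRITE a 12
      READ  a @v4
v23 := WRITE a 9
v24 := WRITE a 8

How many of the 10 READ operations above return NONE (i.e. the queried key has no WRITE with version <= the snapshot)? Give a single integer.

Answer: 4

Derivation:
v1: WRITE a=11  (a history now [(1, 11)])
READ a @v1: history=[(1, 11)] -> pick v1 -> 11
v2: WRITE a=7  (a history now [(1, 11), (2, 7)])
READ b @v2: history=[] -> no version <= 2 -> NONE
v3: WRITE c=11  (c history now [(3, 11)])
v4: WRITE d=5  (d history now [(4, 5)])
v5: WRITE c=12  (c history now [(3, 11), (5, 12)])
v6: WRITE d=11  (d history now [(4, 5), (6, 11)])
READ d @v2: history=[(4, 5), (6, 11)] -> no version <= 2 -> NONE
v7: WRITE d=7  (d history now [(4, 5), (6, 11), (7, 7)])
v8: WRITE c=8  (c history now [(3, 11), (5, 12), (8, 8)])
v9: WRITE d=7  (d history now [(4, 5), (6, 11), (7, 7), (9, 7)])
v10: WRITE b=12  (b history now [(10, 12)])
v11: WRITE d=4  (d history now [(4, 5), (6, 11), (7, 7), (9, 7), (11, 4)])
v12: WRITE c=4  (c history now [(3, 11), (5, 12), (8, 8), (12, 4)])
READ a @v4: history=[(1, 11), (2, 7)] -> pick v2 -> 7
READ c @v5: history=[(3, 11), (5, 12), (8, 8), (12, 4)] -> pick v5 -> 12
v13: WRITE a=12  (a history now [(1, 11), (2, 7), (13, 12)])
v14: WRITE a=7  (a history now [(1, 11), (2, 7), (13, 12), (14, 7)])
READ b @v4: history=[(10, 12)] -> no version <= 4 -> NONE
v15: WRITE b=7  (b history now [(10, 12), (15, 7)])
v16: WRITE b=1  (b history now [(10, 12), (15, 7), (16, 1)])
v17: WRITE c=5  (c history now [(3, 11), (5, 12), (8, 8), (12, 4), (17, 5)])
v18: WRITE b=9  (b history now [(10, 12), (15, 7), (16, 1), (18, 9)])
READ c @v5: history=[(3, 11), (5, 12), (8, 8), (12, 4), (17, 5)] -> pick v5 -> 12
READ b @v7: history=[(10, 12), (15, 7), (16, 1), (18, 9)] -> no version <= 7 -> NONE
READ a @v7: history=[(1, 11), (2, 7), (13, 12), (14, 7)] -> pick v2 -> 7
v19: WRITE b=4  (b history now [(10, 12), (15, 7), (16, 1), (18, 9), (19, 4)])
v20: WRITE a=10  (a history now [(1, 11), (2, 7), (13, 12), (14, 7), (20, 10)])
v21: WRITE a=0  (a history now [(1, 11), (2, 7), (13, 12), (14, 7), (20, 10), (21, 0)])
v22: WRITE a=12  (a history now [(1, 11), (2, 7), (13, 12), (14, 7), (20, 10), (21, 0), (22, 12)])
READ a @v4: history=[(1, 11), (2, 7), (13, 12), (14, 7), (20, 10), (21, 0), (22, 12)] -> pick v2 -> 7
v23: WRITE a=9  (a history now [(1, 11), (2, 7), (13, 12), (14, 7), (20, 10), (21, 0), (22, 12), (23, 9)])
v24: WRITE a=8  (a history now [(1, 11), (2, 7), (13, 12), (14, 7), (20, 10), (21, 0), (22, 12), (23, 9), (24, 8)])
Read results in order: ['11', 'NONE', 'NONE', '7', '12', 'NONE', '12', 'NONE', '7', '7']
NONE count = 4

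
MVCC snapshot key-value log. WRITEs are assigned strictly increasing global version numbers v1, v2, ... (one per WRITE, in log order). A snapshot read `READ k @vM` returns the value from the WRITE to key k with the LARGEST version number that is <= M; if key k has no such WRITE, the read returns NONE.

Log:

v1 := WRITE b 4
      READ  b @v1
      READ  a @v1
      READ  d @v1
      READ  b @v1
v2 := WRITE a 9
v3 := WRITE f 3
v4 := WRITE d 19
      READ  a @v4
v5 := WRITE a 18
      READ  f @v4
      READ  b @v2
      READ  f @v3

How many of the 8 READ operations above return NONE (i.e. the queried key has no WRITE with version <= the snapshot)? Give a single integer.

Answer: 2

Derivation:
v1: WRITE b=4  (b history now [(1, 4)])
READ b @v1: history=[(1, 4)] -> pick v1 -> 4
READ a @v1: history=[] -> no version <= 1 -> NONE
READ d @v1: history=[] -> no version <= 1 -> NONE
READ b @v1: history=[(1, 4)] -> pick v1 -> 4
v2: WRITE a=9  (a history now [(2, 9)])
v3: WRITE f=3  (f history now [(3, 3)])
v4: WRITE d=19  (d history now [(4, 19)])
READ a @v4: history=[(2, 9)] -> pick v2 -> 9
v5: WRITE a=18  (a history now [(2, 9), (5, 18)])
READ f @v4: history=[(3, 3)] -> pick v3 -> 3
READ b @v2: history=[(1, 4)] -> pick v1 -> 4
READ f @v3: history=[(3, 3)] -> pick v3 -> 3
Read results in order: ['4', 'NONE', 'NONE', '4', '9', '3', '4', '3']
NONE count = 2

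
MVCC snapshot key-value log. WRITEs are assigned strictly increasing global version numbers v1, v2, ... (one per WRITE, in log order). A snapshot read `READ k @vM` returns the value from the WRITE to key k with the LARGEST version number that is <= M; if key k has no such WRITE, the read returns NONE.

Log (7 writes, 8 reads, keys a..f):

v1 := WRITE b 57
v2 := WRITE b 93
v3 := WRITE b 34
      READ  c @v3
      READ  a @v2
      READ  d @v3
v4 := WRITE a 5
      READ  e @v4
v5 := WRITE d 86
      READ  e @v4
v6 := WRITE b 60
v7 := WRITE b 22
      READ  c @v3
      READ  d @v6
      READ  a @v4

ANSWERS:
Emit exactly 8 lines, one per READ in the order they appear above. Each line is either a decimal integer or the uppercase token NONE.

v1: WRITE b=57  (b history now [(1, 57)])
v2: WRITE b=93  (b history now [(1, 57), (2, 93)])
v3: WRITE b=34  (b history now [(1, 57), (2, 93), (3, 34)])
READ c @v3: history=[] -> no version <= 3 -> NONE
READ a @v2: history=[] -> no version <= 2 -> NONE
READ d @v3: history=[] -> no version <= 3 -> NONE
v4: WRITE a=5  (a history now [(4, 5)])
READ e @v4: history=[] -> no version <= 4 -> NONE
v5: WRITE d=86  (d history now [(5, 86)])
READ e @v4: history=[] -> no version <= 4 -> NONE
v6: WRITE b=60  (b history now [(1, 57), (2, 93), (3, 34), (6, 60)])
v7: WRITE b=22  (b history now [(1, 57), (2, 93), (3, 34), (6, 60), (7, 22)])
READ c @v3: history=[] -> no version <= 3 -> NONE
READ d @v6: history=[(5, 86)] -> pick v5 -> 86
READ a @v4: history=[(4, 5)] -> pick v4 -> 5

Answer: NONE
NONE
NONE
NONE
NONE
NONE
86
5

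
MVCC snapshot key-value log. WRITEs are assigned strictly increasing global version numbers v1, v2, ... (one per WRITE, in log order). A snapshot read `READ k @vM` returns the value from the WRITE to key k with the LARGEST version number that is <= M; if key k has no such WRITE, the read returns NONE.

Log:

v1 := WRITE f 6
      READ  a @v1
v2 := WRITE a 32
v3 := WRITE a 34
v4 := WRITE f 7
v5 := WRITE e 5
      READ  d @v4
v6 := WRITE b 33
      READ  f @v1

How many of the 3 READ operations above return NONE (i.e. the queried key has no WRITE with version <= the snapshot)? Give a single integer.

Answer: 2

Derivation:
v1: WRITE f=6  (f history now [(1, 6)])
READ a @v1: history=[] -> no version <= 1 -> NONE
v2: WRITE a=32  (a history now [(2, 32)])
v3: WRITE a=34  (a history now [(2, 32), (3, 34)])
v4: WRITE f=7  (f history now [(1, 6), (4, 7)])
v5: WRITE e=5  (e history now [(5, 5)])
READ d @v4: history=[] -> no version <= 4 -> NONE
v6: WRITE b=33  (b history now [(6, 33)])
READ f @v1: history=[(1, 6), (4, 7)] -> pick v1 -> 6
Read results in order: ['NONE', 'NONE', '6']
NONE count = 2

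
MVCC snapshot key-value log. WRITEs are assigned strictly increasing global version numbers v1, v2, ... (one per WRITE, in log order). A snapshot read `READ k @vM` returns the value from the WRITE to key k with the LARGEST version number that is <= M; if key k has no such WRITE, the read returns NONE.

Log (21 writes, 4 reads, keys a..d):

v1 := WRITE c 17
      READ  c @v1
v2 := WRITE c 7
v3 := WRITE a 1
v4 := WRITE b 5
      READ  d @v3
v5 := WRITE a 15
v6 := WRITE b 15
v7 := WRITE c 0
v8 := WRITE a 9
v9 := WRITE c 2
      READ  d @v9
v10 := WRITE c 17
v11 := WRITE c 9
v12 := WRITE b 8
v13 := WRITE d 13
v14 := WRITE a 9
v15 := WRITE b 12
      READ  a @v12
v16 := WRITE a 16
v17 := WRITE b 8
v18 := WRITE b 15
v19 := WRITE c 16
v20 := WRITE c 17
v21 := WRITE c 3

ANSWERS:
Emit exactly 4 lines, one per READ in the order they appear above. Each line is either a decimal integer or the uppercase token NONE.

v1: WRITE c=17  (c history now [(1, 17)])
READ c @v1: history=[(1, 17)] -> pick v1 -> 17
v2: WRITE c=7  (c history now [(1, 17), (2, 7)])
v3: WRITE a=1  (a history now [(3, 1)])
v4: WRITE b=5  (b history now [(4, 5)])
READ d @v3: history=[] -> no version <= 3 -> NONE
v5: WRITE a=15  (a history now [(3, 1), (5, 15)])
v6: WRITE b=15  (b history now [(4, 5), (6, 15)])
v7: WRITE c=0  (c history now [(1, 17), (2, 7), (7, 0)])
v8: WRITE a=9  (a history now [(3, 1), (5, 15), (8, 9)])
v9: WRITE c=2  (c history now [(1, 17), (2, 7), (7, 0), (9, 2)])
READ d @v9: history=[] -> no version <= 9 -> NONE
v10: WRITE c=17  (c history now [(1, 17), (2, 7), (7, 0), (9, 2), (10, 17)])
v11: WRITE c=9  (c history now [(1, 17), (2, 7), (7, 0), (9, 2), (10, 17), (11, 9)])
v12: WRITE b=8  (b history now [(4, 5), (6, 15), (12, 8)])
v13: WRITE d=13  (d history now [(13, 13)])
v14: WRITE a=9  (a history now [(3, 1), (5, 15), (8, 9), (14, 9)])
v15: WRITE b=12  (b history now [(4, 5), (6, 15), (12, 8), (15, 12)])
READ a @v12: history=[(3, 1), (5, 15), (8, 9), (14, 9)] -> pick v8 -> 9
v16: WRITE a=16  (a history now [(3, 1), (5, 15), (8, 9), (14, 9), (16, 16)])
v17: WRITE b=8  (b history now [(4, 5), (6, 15), (12, 8), (15, 12), (17, 8)])
v18: WRITE b=15  (b history now [(4, 5), (6, 15), (12, 8), (15, 12), (17, 8), (18, 15)])
v19: WRITE c=16  (c history now [(1, 17), (2, 7), (7, 0), (9, 2), (10, 17), (11, 9), (19, 16)])
v20: WRITE c=17  (c history now [(1, 17), (2, 7), (7, 0), (9, 2), (10, 17), (11, 9), (19, 16), (20, 17)])
v21: WRITE c=3  (c history now [(1, 17), (2, 7), (7, 0), (9, 2), (10, 17), (11, 9), (19, 16), (20, 17), (21, 3)])

Answer: 17
NONE
NONE
9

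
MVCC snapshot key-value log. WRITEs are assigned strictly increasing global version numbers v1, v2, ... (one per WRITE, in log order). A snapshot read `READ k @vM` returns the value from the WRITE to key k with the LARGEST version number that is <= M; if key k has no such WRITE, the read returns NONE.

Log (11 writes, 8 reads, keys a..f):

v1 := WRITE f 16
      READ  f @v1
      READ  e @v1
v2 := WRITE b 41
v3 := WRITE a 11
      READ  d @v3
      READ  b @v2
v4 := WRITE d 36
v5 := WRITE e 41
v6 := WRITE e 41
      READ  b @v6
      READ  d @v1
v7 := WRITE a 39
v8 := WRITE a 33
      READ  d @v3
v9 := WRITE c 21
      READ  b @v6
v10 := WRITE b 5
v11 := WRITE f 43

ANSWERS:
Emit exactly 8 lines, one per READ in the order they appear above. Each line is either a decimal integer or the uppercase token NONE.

v1: WRITE f=16  (f history now [(1, 16)])
READ f @v1: history=[(1, 16)] -> pick v1 -> 16
READ e @v1: history=[] -> no version <= 1 -> NONE
v2: WRITE b=41  (b history now [(2, 41)])
v3: WRITE a=11  (a history now [(3, 11)])
READ d @v3: history=[] -> no version <= 3 -> NONE
READ b @v2: history=[(2, 41)] -> pick v2 -> 41
v4: WRITE d=36  (d history now [(4, 36)])
v5: WRITE e=41  (e history now [(5, 41)])
v6: WRITE e=41  (e history now [(5, 41), (6, 41)])
READ b @v6: history=[(2, 41)] -> pick v2 -> 41
READ d @v1: history=[(4, 36)] -> no version <= 1 -> NONE
v7: WRITE a=39  (a history now [(3, 11), (7, 39)])
v8: WRITE a=33  (a history now [(3, 11), (7, 39), (8, 33)])
READ d @v3: history=[(4, 36)] -> no version <= 3 -> NONE
v9: WRITE c=21  (c history now [(9, 21)])
READ b @v6: history=[(2, 41)] -> pick v2 -> 41
v10: WRITE b=5  (b history now [(2, 41), (10, 5)])
v11: WRITE f=43  (f history now [(1, 16), (11, 43)])

Answer: 16
NONE
NONE
41
41
NONE
NONE
41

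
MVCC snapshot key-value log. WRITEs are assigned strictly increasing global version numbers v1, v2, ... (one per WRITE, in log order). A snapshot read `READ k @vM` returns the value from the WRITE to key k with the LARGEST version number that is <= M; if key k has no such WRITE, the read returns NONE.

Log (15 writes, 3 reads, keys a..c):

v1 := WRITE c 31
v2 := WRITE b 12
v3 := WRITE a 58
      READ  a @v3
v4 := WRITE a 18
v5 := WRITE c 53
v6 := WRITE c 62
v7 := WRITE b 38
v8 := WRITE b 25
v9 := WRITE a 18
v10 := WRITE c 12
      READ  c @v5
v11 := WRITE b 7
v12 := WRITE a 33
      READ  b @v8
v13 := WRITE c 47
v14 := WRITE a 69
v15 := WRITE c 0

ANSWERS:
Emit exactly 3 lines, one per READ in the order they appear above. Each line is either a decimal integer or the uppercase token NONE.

v1: WRITE c=31  (c history now [(1, 31)])
v2: WRITE b=12  (b history now [(2, 12)])
v3: WRITE a=58  (a history now [(3, 58)])
READ a @v3: history=[(3, 58)] -> pick v3 -> 58
v4: WRITE a=18  (a history now [(3, 58), (4, 18)])
v5: WRITE c=53  (c history now [(1, 31), (5, 53)])
v6: WRITE c=62  (c history now [(1, 31), (5, 53), (6, 62)])
v7: WRITE b=38  (b history now [(2, 12), (7, 38)])
v8: WRITE b=25  (b history now [(2, 12), (7, 38), (8, 25)])
v9: WRITE a=18  (a history now [(3, 58), (4, 18), (9, 18)])
v10: WRITE c=12  (c history now [(1, 31), (5, 53), (6, 62), (10, 12)])
READ c @v5: history=[(1, 31), (5, 53), (6, 62), (10, 12)] -> pick v5 -> 53
v11: WRITE b=7  (b history now [(2, 12), (7, 38), (8, 25), (11, 7)])
v12: WRITE a=33  (a history now [(3, 58), (4, 18), (9, 18), (12, 33)])
READ b @v8: history=[(2, 12), (7, 38), (8, 25), (11, 7)] -> pick v8 -> 25
v13: WRITE c=47  (c history now [(1, 31), (5, 53), (6, 62), (10, 12), (13, 47)])
v14: WRITE a=69  (a history now [(3, 58), (4, 18), (9, 18), (12, 33), (14, 69)])
v15: WRITE c=0  (c history now [(1, 31), (5, 53), (6, 62), (10, 12), (13, 47), (15, 0)])

Answer: 58
53
25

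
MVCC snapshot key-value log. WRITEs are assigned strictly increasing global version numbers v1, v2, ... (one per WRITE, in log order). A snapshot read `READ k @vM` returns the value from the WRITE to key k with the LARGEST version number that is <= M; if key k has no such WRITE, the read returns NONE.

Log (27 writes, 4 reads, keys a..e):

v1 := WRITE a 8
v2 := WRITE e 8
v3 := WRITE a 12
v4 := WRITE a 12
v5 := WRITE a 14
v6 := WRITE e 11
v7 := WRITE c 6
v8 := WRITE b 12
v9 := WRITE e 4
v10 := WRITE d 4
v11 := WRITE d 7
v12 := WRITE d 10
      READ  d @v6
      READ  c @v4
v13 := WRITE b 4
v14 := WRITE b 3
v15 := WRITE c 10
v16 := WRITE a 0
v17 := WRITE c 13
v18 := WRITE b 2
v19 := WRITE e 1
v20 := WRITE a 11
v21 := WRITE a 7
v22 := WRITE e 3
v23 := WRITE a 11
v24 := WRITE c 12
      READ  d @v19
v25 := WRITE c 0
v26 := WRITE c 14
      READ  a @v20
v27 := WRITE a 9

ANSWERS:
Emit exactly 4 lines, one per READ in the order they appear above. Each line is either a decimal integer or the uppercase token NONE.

Answer: NONE
NONE
10
11

Derivation:
v1: WRITE a=8  (a history now [(1, 8)])
v2: WRITE e=8  (e history now [(2, 8)])
v3: WRITE a=12  (a history now [(1, 8), (3, 12)])
v4: WRITE a=12  (a history now [(1, 8), (3, 12), (4, 12)])
v5: WRITE a=14  (a history now [(1, 8), (3, 12), (4, 12), (5, 14)])
v6: WRITE e=11  (e history now [(2, 8), (6, 11)])
v7: WRITE c=6  (c history now [(7, 6)])
v8: WRITE b=12  (b history now [(8, 12)])
v9: WRITE e=4  (e history now [(2, 8), (6, 11), (9, 4)])
v10: WRITE d=4  (d history now [(10, 4)])
v11: WRITE d=7  (d history now [(10, 4), (11, 7)])
v12: WRITE d=10  (d history now [(10, 4), (11, 7), (12, 10)])
READ d @v6: history=[(10, 4), (11, 7), (12, 10)] -> no version <= 6 -> NONE
READ c @v4: history=[(7, 6)] -> no version <= 4 -> NONE
v13: WRITE b=4  (b history now [(8, 12), (13, 4)])
v14: WRITE b=3  (b history now [(8, 12), (13, 4), (14, 3)])
v15: WRITE c=10  (c history now [(7, 6), (15, 10)])
v16: WRITE a=0  (a history now [(1, 8), (3, 12), (4, 12), (5, 14), (16, 0)])
v17: WRITE c=13  (c history now [(7, 6), (15, 10), (17, 13)])
v18: WRITE b=2  (b history now [(8, 12), (13, 4), (14, 3), (18, 2)])
v19: WRITE e=1  (e history now [(2, 8), (6, 11), (9, 4), (19, 1)])
v20: WRITE a=11  (a history now [(1, 8), (3, 12), (4, 12), (5, 14), (16, 0), (20, 11)])
v21: WRITE a=7  (a history now [(1, 8), (3, 12), (4, 12), (5, 14), (16, 0), (20, 11), (21, 7)])
v22: WRITE e=3  (e history now [(2, 8), (6, 11), (9, 4), (19, 1), (22, 3)])
v23: WRITE a=11  (a history now [(1, 8), (3, 12), (4, 12), (5, 14), (16, 0), (20, 11), (21, 7), (23, 11)])
v24: WRITE c=12  (c history now [(7, 6), (15, 10), (17, 13), (24, 12)])
READ d @v19: history=[(10, 4), (11, 7), (12, 10)] -> pick v12 -> 10
v25: WRITE c=0  (c history now [(7, 6), (15, 10), (17, 13), (24, 12), (25, 0)])
v26: WRITE c=14  (c history now [(7, 6), (15, 10), (17, 13), (24, 12), (25, 0), (26, 14)])
READ a @v20: history=[(1, 8), (3, 12), (4, 12), (5, 14), (16, 0), (20, 11), (21, 7), (23, 11)] -> pick v20 -> 11
v27: WRITE a=9  (a history now [(1, 8), (3, 12), (4, 12), (5, 14), (16, 0), (20, 11), (21, 7), (23, 11), (27, 9)])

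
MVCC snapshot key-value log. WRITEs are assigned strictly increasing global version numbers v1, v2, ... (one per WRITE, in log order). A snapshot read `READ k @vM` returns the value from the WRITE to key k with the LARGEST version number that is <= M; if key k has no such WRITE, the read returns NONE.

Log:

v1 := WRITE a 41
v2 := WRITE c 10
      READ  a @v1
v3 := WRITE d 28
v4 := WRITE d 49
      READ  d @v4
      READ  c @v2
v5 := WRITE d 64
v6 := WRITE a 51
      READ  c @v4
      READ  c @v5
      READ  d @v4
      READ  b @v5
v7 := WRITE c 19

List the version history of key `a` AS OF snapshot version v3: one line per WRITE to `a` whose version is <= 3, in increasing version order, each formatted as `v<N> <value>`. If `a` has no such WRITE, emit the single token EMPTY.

Scan writes for key=a with version <= 3:
  v1 WRITE a 41 -> keep
  v2 WRITE c 10 -> skip
  v3 WRITE d 28 -> skip
  v4 WRITE d 49 -> skip
  v5 WRITE d 64 -> skip
  v6 WRITE a 51 -> drop (> snap)
  v7 WRITE c 19 -> skip
Collected: [(1, 41)]

Answer: v1 41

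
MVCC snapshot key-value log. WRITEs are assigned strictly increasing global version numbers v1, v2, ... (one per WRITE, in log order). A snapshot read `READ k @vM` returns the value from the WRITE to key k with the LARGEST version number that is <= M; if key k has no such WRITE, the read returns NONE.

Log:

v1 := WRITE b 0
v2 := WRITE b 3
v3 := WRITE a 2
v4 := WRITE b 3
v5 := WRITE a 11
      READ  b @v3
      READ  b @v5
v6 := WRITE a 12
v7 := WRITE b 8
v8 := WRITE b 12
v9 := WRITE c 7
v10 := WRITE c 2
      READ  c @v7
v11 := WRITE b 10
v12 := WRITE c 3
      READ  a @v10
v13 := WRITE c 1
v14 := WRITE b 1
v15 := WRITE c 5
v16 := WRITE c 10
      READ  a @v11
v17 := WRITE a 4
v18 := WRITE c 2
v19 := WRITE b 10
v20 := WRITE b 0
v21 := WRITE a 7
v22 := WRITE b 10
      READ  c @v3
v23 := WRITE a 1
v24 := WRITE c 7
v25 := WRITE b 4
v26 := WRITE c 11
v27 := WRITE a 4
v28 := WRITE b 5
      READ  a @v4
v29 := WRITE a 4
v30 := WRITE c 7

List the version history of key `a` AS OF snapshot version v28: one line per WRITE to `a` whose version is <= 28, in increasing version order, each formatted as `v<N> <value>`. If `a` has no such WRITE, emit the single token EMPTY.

Scan writes for key=a with version <= 28:
  v1 WRITE b 0 -> skip
  v2 WRITE b 3 -> skip
  v3 WRITE a 2 -> keep
  v4 WRITE b 3 -> skip
  v5 WRITE a 11 -> keep
  v6 WRITE a 12 -> keep
  v7 WRITE b 8 -> skip
  v8 WRITE b 12 -> skip
  v9 WRITE c 7 -> skip
  v10 WRITE c 2 -> skip
  v11 WRITE b 10 -> skip
  v12 WRITE c 3 -> skip
  v13 WRITE c 1 -> skip
  v14 WRITE b 1 -> skip
  v15 WRITE c 5 -> skip
  v16 WRITE c 10 -> skip
  v17 WRITE a 4 -> keep
  v18 WRITE c 2 -> skip
  v19 WRITE b 10 -> skip
  v20 WRITE b 0 -> skip
  v21 WRITE a 7 -> keep
  v22 WRITE b 10 -> skip
  v23 WRITE a 1 -> keep
  v24 WRITE c 7 -> skip
  v25 WRITE b 4 -> skip
  v26 WRITE c 11 -> skip
  v27 WRITE a 4 -> keep
  v28 WRITE b 5 -> skip
  v29 WRITE a 4 -> drop (> snap)
  v30 WRITE c 7 -> skip
Collected: [(3, 2), (5, 11), (6, 12), (17, 4), (21, 7), (23, 1), (27, 4)]

Answer: v3 2
v5 11
v6 12
v17 4
v21 7
v23 1
v27 4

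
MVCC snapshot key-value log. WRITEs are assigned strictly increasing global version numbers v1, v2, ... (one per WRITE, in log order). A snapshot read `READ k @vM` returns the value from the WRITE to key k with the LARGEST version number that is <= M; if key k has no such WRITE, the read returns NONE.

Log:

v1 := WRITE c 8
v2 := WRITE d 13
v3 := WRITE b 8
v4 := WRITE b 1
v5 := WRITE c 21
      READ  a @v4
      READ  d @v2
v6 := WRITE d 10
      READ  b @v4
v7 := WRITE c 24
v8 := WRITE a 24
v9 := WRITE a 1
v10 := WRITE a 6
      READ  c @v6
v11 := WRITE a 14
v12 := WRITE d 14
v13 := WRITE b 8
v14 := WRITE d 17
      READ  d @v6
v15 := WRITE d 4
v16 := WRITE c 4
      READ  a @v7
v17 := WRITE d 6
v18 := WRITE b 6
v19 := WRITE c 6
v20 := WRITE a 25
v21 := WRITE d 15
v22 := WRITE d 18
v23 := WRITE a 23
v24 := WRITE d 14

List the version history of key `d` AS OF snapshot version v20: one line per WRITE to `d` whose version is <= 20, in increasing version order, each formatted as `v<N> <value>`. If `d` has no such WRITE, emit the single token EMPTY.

Answer: v2 13
v6 10
v12 14
v14 17
v15 4
v17 6

Derivation:
Scan writes for key=d with version <= 20:
  v1 WRITE c 8 -> skip
  v2 WRITE d 13 -> keep
  v3 WRITE b 8 -> skip
  v4 WRITE b 1 -> skip
  v5 WRITE c 21 -> skip
  v6 WRITE d 10 -> keep
  v7 WRITE c 24 -> skip
  v8 WRITE a 24 -> skip
  v9 WRITE a 1 -> skip
  v10 WRITE a 6 -> skip
  v11 WRITE a 14 -> skip
  v12 WRITE d 14 -> keep
  v13 WRITE b 8 -> skip
  v14 WRITE d 17 -> keep
  v15 WRITE d 4 -> keep
  v16 WRITE c 4 -> skip
  v17 WRITE d 6 -> keep
  v18 WRITE b 6 -> skip
  v19 WRITE c 6 -> skip
  v20 WRITE a 25 -> skip
  v21 WRITE d 15 -> drop (> snap)
  v22 WRITE d 18 -> drop (> snap)
  v23 WRITE a 23 -> skip
  v24 WRITE d 14 -> drop (> snap)
Collected: [(2, 13), (6, 10), (12, 14), (14, 17), (15, 4), (17, 6)]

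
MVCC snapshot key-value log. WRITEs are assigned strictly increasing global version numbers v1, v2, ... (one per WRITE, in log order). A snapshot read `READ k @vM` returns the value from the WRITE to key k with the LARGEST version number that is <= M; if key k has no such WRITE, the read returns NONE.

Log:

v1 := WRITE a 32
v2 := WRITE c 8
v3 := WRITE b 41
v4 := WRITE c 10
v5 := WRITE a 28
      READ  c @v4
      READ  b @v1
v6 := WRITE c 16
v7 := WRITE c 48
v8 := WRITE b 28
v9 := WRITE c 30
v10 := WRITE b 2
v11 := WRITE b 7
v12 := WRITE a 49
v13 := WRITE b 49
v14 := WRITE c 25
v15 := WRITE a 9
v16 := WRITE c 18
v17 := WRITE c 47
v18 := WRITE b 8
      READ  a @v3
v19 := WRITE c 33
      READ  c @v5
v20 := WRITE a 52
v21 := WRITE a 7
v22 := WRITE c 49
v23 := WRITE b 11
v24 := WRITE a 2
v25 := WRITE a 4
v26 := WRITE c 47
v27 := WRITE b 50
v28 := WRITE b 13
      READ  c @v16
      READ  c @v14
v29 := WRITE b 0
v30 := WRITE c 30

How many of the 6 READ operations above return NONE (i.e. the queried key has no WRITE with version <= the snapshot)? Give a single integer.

v1: WRITE a=32  (a history now [(1, 32)])
v2: WRITE c=8  (c history now [(2, 8)])
v3: WRITE b=41  (b history now [(3, 41)])
v4: WRITE c=10  (c history now [(2, 8), (4, 10)])
v5: WRITE a=28  (a history now [(1, 32), (5, 28)])
READ c @v4: history=[(2, 8), (4, 10)] -> pick v4 -> 10
READ b @v1: history=[(3, 41)] -> no version <= 1 -> NONE
v6: WRITE c=16  (c history now [(2, 8), (4, 10), (6, 16)])
v7: WRITE c=48  (c history now [(2, 8), (4, 10), (6, 16), (7, 48)])
v8: WRITE b=28  (b history now [(3, 41), (8, 28)])
v9: WRITE c=30  (c history now [(2, 8), (4, 10), (6, 16), (7, 48), (9, 30)])
v10: WRITE b=2  (b history now [(3, 41), (8, 28), (10, 2)])
v11: WRITE b=7  (b history now [(3, 41), (8, 28), (10, 2), (11, 7)])
v12: WRITE a=49  (a history now [(1, 32), (5, 28), (12, 49)])
v13: WRITE b=49  (b history now [(3, 41), (8, 28), (10, 2), (11, 7), (13, 49)])
v14: WRITE c=25  (c history now [(2, 8), (4, 10), (6, 16), (7, 48), (9, 30), (14, 25)])
v15: WRITE a=9  (a history now [(1, 32), (5, 28), (12, 49), (15, 9)])
v16: WRITE c=18  (c history now [(2, 8), (4, 10), (6, 16), (7, 48), (9, 30), (14, 25), (16, 18)])
v17: WRITE c=47  (c history now [(2, 8), (4, 10), (6, 16), (7, 48), (9, 30), (14, 25), (16, 18), (17, 47)])
v18: WRITE b=8  (b history now [(3, 41), (8, 28), (10, 2), (11, 7), (13, 49), (18, 8)])
READ a @v3: history=[(1, 32), (5, 28), (12, 49), (15, 9)] -> pick v1 -> 32
v19: WRITE c=33  (c history now [(2, 8), (4, 10), (6, 16), (7, 48), (9, 30), (14, 25), (16, 18), (17, 47), (19, 33)])
READ c @v5: history=[(2, 8), (4, 10), (6, 16), (7, 48), (9, 30), (14, 25), (16, 18), (17, 47), (19, 33)] -> pick v4 -> 10
v20: WRITE a=52  (a history now [(1, 32), (5, 28), (12, 49), (15, 9), (20, 52)])
v21: WRITE a=7  (a history now [(1, 32), (5, 28), (12, 49), (15, 9), (20, 52), (21, 7)])
v22: WRITE c=49  (c history now [(2, 8), (4, 10), (6, 16), (7, 48), (9, 30), (14, 25), (16, 18), (17, 47), (19, 33), (22, 49)])
v23: WRITE b=11  (b history now [(3, 41), (8, 28), (10, 2), (11, 7), (13, 49), (18, 8), (23, 11)])
v24: WRITE a=2  (a history now [(1, 32), (5, 28), (12, 49), (15, 9), (20, 52), (21, 7), (24, 2)])
v25: WRITE a=4  (a history now [(1, 32), (5, 28), (12, 49), (15, 9), (20, 52), (21, 7), (24, 2), (25, 4)])
v26: WRITE c=47  (c history now [(2, 8), (4, 10), (6, 16), (7, 48), (9, 30), (14, 25), (16, 18), (17, 47), (19, 33), (22, 49), (26, 47)])
v27: WRITE b=50  (b history now [(3, 41), (8, 28), (10, 2), (11, 7), (13, 49), (18, 8), (23, 11), (27, 50)])
v28: WRITE b=13  (b history now [(3, 41), (8, 28), (10, 2), (11, 7), (13, 49), (18, 8), (23, 11), (27, 50), (28, 13)])
READ c @v16: history=[(2, 8), (4, 10), (6, 16), (7, 48), (9, 30), (14, 25), (16, 18), (17, 47), (19, 33), (22, 49), (26, 47)] -> pick v16 -> 18
READ c @v14: history=[(2, 8), (4, 10), (6, 16), (7, 48), (9, 30), (14, 25), (16, 18), (17, 47), (19, 33), (22, 49), (26, 47)] -> pick v14 -> 25
v29: WRITE b=0  (b history now [(3, 41), (8, 28), (10, 2), (11, 7), (13, 49), (18, 8), (23, 11), (27, 50), (28, 13), (29, 0)])
v30: WRITE c=30  (c history now [(2, 8), (4, 10), (6, 16), (7, 48), (9, 30), (14, 25), (16, 18), (17, 47), (19, 33), (22, 49), (26, 47), (30, 30)])
Read results in order: ['10', 'NONE', '32', '10', '18', '25']
NONE count = 1

Answer: 1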